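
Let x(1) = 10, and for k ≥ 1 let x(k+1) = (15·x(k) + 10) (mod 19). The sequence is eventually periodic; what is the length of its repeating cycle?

18

We have x(1) = 10,  x(2) = 8,  x(3) = 16,  x(4) = 3,  x(5) = 17,  x(6) = 18,  x(7) = 14,  x(8) = 11,  x(9) = 4,  x(10) = 13,  x(11) = 15,  x(12) = 7,  x(13) = 1,  x(14) = 6,  x(15) = 5,  x(16) = 9,  x(17) = 12,  x(18) = 0,  x(19) = 10.
The sequence repeats with period 18.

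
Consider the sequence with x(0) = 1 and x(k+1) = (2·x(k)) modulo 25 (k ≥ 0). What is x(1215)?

18

We have x(0) = 1; x(1) = 2; x(2) = 4; x(3) = 8; x(4) = 16; x(5) = 7; x(6) = 14; x(7) = 3; x(8) = 6; x(9) = 12; x(10) = 24; x(11) = 23; x(12) = 21; x(13) = 17; x(14) = 9; x(15) = 18; x(16) = 11; x(17) = 22; x(18) = 19; x(19) = 13; x(20) = 1.
The sequence repeats with period 20.
So x(1215) = x(0 + ((1215-0) mod 20)) = x(15) = 18.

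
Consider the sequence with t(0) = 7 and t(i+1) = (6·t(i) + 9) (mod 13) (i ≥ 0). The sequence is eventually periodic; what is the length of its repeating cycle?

We have t(0) = 7; t(1) = 12; t(2) = 3; t(3) = 1; t(4) = 2; t(5) = 8; t(6) = 5; t(7) = 0; t(8) = 9; t(9) = 11; t(10) = 10; t(11) = 4; t(12) = 7.
Since t(12) = t(0) = 7, the sequence is periodic with period 12.

12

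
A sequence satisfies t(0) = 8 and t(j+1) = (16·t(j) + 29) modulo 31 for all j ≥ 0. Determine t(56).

2

Listing terms: t(0) = 8,  t(1) = 2,  t(2) = 30,  t(3) = 13,  t(4) = 20,  t(5) = 8.
Since t(5) = t(0) = 8, the sequence is periodic with period 5.
(56 - 0) mod 5 = 1, so t(56) = t(1) = 2.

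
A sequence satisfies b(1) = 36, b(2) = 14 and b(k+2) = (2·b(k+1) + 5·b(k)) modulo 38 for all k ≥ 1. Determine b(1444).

Listing terms: b(1) = 36,  b(2) = 14,  b(3) = 18,  b(4) = 30,  b(5) = 36,  b(6) = 32,  b(7) = 16,  b(8) = 2,  b(9) = 8,  b(10) = 26,  b(11) = 16,  b(12) = 10,  b(13) = 24,  b(14) = 22,  b(15) = 12,  b(16) = 20,  b(17) = 24,  b(18) = 34,  b(19) = 36,  b(20) = 14.
Since (b(19), b(20)) = (b(1), b(2)) = (36, 14) (two consecutive terms determine the rest), the sequence is periodic with period 18.
(1444 - 1) mod 18 = 3, so b(1444) = b(4) = 30.

30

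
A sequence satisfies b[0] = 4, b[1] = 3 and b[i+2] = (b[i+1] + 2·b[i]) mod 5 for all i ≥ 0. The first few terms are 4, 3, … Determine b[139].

2

Listing terms: b[0] = 4,  b[1] = 3,  b[2] = 1,  b[3] = 2,  b[4] = 4,  b[5] = 3.
Since (b[4], b[5]) = (b[0], b[1]) = (4, 3) (two consecutive terms determine the rest), the sequence is periodic with period 4.
(139 - 0) mod 4 = 3, so b[139] = b[3] = 2.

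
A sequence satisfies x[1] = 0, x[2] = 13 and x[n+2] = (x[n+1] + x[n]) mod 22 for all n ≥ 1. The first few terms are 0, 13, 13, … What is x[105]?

Listing terms: x[1] = 0, x[2] = 13, x[3] = 13, x[4] = 4, x[5] = 17, x[6] = 21, x[7] = 16, x[8] = 15, x[9] = 9, x[10] = 2, x[11] = 11, x[12] = 13, x[13] = 2, x[14] = 15, x[15] = 17, x[16] = 10, x[17] = 5, x[18] = 15, x[19] = 20, x[20] = 13, x[21] = 11, x[22] = 2, x[23] = 13, x[24] = 15, x[25] = 6, x[26] = 21, x[27] = 5, x[28] = 4, x[29] = 9, x[30] = 13, x[31] = 0, x[32] = 13.
The sequence repeats with period 30.
(105 - 1) mod 30 = 14, so x[105] = x[15] = 17.

17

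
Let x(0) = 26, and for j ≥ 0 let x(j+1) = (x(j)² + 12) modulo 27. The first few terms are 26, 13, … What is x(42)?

1

Computing terms: x(0) = 26, x(1) = 13, x(2) = 19, x(3) = 22, x(4) = 10, x(5) = 4, x(6) = 1, x(7) = 13.
Since x(7) = x(1) = 13, the sequence is eventually periodic: after a pre-period of length 1 it cycles with period 6.
For j ≥ 1, x(j) depends only on (j - 1) mod 6. (42 - 1) mod 6 = 5, so x(42) = x(6) = 1.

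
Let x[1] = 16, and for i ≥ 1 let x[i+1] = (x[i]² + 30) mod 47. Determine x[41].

4

Computing terms: x[1] = 16; x[2] = 4; x[3] = 46; x[4] = 31; x[5] = 4.
Since x[5] = x[2] = 4, the sequence is eventually periodic: after a pre-period of length 1 it cycles with period 3.
For i ≥ 2, x[i] depends only on (i - 2) mod 3. (41 - 2) mod 3 = 0, so x[41] = x[2] = 4.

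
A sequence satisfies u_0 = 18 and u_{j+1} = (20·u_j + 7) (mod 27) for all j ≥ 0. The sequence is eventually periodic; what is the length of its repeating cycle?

Computing terms: u_0 = 18, u_1 = 16, u_2 = 3, u_3 = 13, u_4 = 24, u_5 = 1, u_6 = 0, u_7 = 7, u_8 = 12, u_9 = 4, u_{10} = 6, u_{11} = 19, u_{12} = 9, u_{13} = 25, u_{14} = 21, u_{15} = 22, u_{16} = 15, u_{17} = 10, u_{18} = 18.
The sequence repeats with period 18.

18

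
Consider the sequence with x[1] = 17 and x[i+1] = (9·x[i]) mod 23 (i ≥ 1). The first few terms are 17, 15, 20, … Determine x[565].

We have x[1] = 17; x[2] = 15; x[3] = 20; x[4] = 19; x[5] = 10; x[6] = 21; x[7] = 5; x[8] = 22; x[9] = 14; x[10] = 11; x[11] = 7; x[12] = 17.
The sequence repeats with period 11.
So x[565] = x[1 + ((565-1) mod 11)] = x[4] = 19.

19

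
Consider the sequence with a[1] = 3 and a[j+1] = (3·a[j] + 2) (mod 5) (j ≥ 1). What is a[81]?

Computing terms: a[1] = 3; a[2] = 1; a[3] = 0; a[4] = 2; a[5] = 3.
The sequence repeats with period 4.
(81 - 1) mod 4 = 0, so a[81] = a[1] = 3.

3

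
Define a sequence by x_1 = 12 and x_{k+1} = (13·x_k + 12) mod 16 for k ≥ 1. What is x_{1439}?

4

Computing terms: x_1 = 12; x_2 = 8; x_3 = 4; x_4 = 0; x_5 = 12.
Since x_5 = x_1 = 12, the sequence is periodic with period 4.
(1439 - 1) mod 4 = 2, so x_{1439} = x_3 = 4.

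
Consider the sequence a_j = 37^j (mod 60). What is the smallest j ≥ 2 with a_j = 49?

2

Computing terms: a_1 = 37; a_2 = 49; a_3 = 13; a_4 = 1; a_5 = 37.
The sequence repeats with period 4.
The value 49 first appears (with j ≥ 2) at a_2.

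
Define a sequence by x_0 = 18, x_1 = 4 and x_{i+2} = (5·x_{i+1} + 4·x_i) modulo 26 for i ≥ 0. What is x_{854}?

6

Computing terms: x_0 = 18,  x_1 = 4,  x_2 = 14,  x_3 = 8,  x_4 = 18,  x_5 = 18,  x_6 = 6,  x_7 = 24,  x_8 = 14,  x_9 = 10,  x_{10} = 2,  x_{11} = 24,  x_{12} = 24,  x_{13} = 8,  x_{14} = 6,  x_{15} = 10,  x_{16} = 22,  x_{17} = 20,  x_{18} = 6,  x_{19} = 6,  x_{20} = 2,  x_{21} = 8,  x_{22} = 22,  x_{23} = 12,  x_{24} = 18,  x_{25} = 8,  x_{26} = 8,  x_{27} = 20,  x_{28} = 2,  x_{29} = 12,  x_{30} = 16,  x_{31} = 24,  x_{32} = 2,  x_{33} = 2,  x_{34} = 18,  x_{35} = 20,  x_{36} = 16,  x_{37} = 4,  x_{38} = 6,  x_{39} = 20,  x_{40} = 20,  x_{41} = 24,  x_{42} = 18,  x_{43} = 4.
Since (x_{42}, x_{43}) = (x_0, x_1) = (18, 4) (two consecutive terms determine the rest), the sequence is periodic with period 42.
(854 - 0) mod 42 = 14, so x_{854} = x_{14} = 6.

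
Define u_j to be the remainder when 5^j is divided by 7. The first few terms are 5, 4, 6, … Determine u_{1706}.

4

We have u_1 = 5; u_2 = 4; u_3 = 6; u_4 = 2; u_5 = 3; u_6 = 1; u_7 = 5.
Since u_7 = u_1 = 5, the sequence is periodic with period 6.
(1706 - 1) mod 6 = 1, so u_{1706} = u_2 = 4.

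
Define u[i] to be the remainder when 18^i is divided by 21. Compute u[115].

18

We have u[0] = 1, u[1] = 18, u[2] = 9, u[3] = 15, u[4] = 18.
Since u[4] = u[1] = 18, the sequence is eventually periodic: after a pre-period of length 1 it cycles with period 3.
For i ≥ 1, u[i] depends only on (i - 1) mod 3. (115 - 1) mod 3 = 0, so u[115] = u[1] = 18.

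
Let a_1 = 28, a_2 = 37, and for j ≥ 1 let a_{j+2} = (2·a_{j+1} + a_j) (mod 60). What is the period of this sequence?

Listing terms: a_1 = 28, a_2 = 37, a_3 = 42, a_4 = 1, a_5 = 44, a_6 = 29, a_7 = 42, a_8 = 53, a_9 = 28, a_{10} = 49, a_{11} = 6, a_{12} = 1, a_{13} = 8, a_{14} = 17, a_{15} = 42, a_{16} = 41, a_{17} = 4, a_{18} = 49, a_{19} = 42, a_{20} = 13, a_{21} = 8, a_{22} = 29, a_{23} = 6, a_{24} = 41, a_{25} = 28, a_{26} = 37.
The sequence repeats with period 24.

24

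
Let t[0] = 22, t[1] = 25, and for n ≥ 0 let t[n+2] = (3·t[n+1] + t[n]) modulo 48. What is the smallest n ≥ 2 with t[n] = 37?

4

Listing terms: t[0] = 22; t[1] = 25; t[2] = 1; t[3] = 28; t[4] = 37; t[5] = 43; t[6] = 22; t[7] = 13; t[8] = 13; t[9] = 4; t[10] = 25; t[11] = 31; t[12] = 22; t[13] = 1; t[14] = 25; t[15] = 28; t[16] = 13; t[17] = 19; t[18] = 22; t[19] = 37; t[20] = 37; t[21] = 4; t[22] = 1; t[23] = 7; t[24] = 22; t[25] = 25.
Since (t[24], t[25]) = (t[0], t[1]) = (22, 25) (two consecutive terms determine the rest), the sequence is periodic with period 24.
The value 37 first appears (with n ≥ 2) at t[4].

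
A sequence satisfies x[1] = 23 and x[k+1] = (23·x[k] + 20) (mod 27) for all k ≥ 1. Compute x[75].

Computing terms: x[1] = 23, x[2] = 9, x[3] = 11, x[4] = 3, x[5] = 8, x[6] = 15, x[7] = 14, x[8] = 18, x[9] = 2, x[10] = 12, x[11] = 26, x[12] = 24, x[13] = 5, x[14] = 0, x[15] = 20, x[16] = 21, x[17] = 17, x[18] = 6, x[19] = 23.
The sequence repeats with period 18.
So x[75] = x[1 + ((75-1) mod 18)] = x[3] = 11.

11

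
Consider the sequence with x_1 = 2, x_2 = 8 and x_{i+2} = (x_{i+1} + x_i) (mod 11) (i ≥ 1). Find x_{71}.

x_1 = 2,  x_2 = 8,  x_3 = 10,  x_4 = 7,  x_5 = 6,  x_6 = 2,  x_7 = 8.
The sequence repeats with period 5.
So x_{71} = x_{1 + ((71-1) mod 5)} = x_1 = 2.

2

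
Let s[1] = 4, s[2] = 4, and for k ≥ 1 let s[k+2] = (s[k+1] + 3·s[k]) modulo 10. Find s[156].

0

Computing terms: s[1] = 4, s[2] = 4, s[3] = 6, s[4] = 8, s[5] = 6, s[6] = 0, s[7] = 8, s[8] = 8, s[9] = 2, s[10] = 6, s[11] = 2, s[12] = 0, s[13] = 6, s[14] = 6, s[15] = 4, s[16] = 2, s[17] = 4, s[18] = 0, s[19] = 2, s[20] = 2, s[21] = 8, s[22] = 4, s[23] = 8, s[24] = 0, s[25] = 4, s[26] = 4.
Since (s[25], s[26]) = (s[1], s[2]) = (4, 4) (two consecutive terms determine the rest), the sequence is periodic with period 24.
So s[156] = s[1 + ((156-1) mod 24)] = s[12] = 0.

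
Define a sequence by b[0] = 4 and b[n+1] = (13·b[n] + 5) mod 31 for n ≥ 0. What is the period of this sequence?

30

We have b[0] = 4,  b[1] = 26,  b[2] = 2,  b[3] = 0,  b[4] = 5,  b[5] = 8,  b[6] = 16,  b[7] = 27,  b[8] = 15,  b[9] = 14,  b[10] = 1,  b[11] = 18,  b[12] = 22,  b[13] = 12,  b[14] = 6,  b[15] = 21,  b[16] = 30,  b[17] = 23,  b[18] = 25,  b[19] = 20,  b[20] = 17,  b[21] = 9,  b[22] = 29,  b[23] = 10,  b[24] = 11,  b[25] = 24,  b[26] = 7,  b[27] = 3,  b[28] = 13,  b[29] = 19,  b[30] = 4.
The sequence repeats with period 30.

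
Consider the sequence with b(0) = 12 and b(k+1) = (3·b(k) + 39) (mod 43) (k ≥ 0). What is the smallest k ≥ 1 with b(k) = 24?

5

Listing terms: b(0) = 12, b(1) = 32, b(2) = 6, b(3) = 14, b(4) = 38, b(5) = 24, b(6) = 25, b(7) = 28, b(8) = 37, b(9) = 21, b(10) = 16, b(11) = 1, b(12) = 42, b(13) = 36, b(14) = 18, b(15) = 7, b(16) = 17, b(17) = 4, b(18) = 8, b(19) = 20, b(20) = 13, b(21) = 35, b(22) = 15, b(23) = 41, b(24) = 33, b(25) = 9, b(26) = 23, b(27) = 22, b(28) = 19, b(29) = 10, b(30) = 26, b(31) = 31, b(32) = 3, b(33) = 5, b(34) = 11, b(35) = 29, b(36) = 40, b(37) = 30, b(38) = 0, b(39) = 39, b(40) = 27, b(41) = 34, b(42) = 12.
Since b(42) = b(0) = 12, the sequence is periodic with period 42.
The value 24 first appears (with k ≥ 1) at b(5).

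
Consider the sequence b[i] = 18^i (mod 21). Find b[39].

b[1] = 18, b[2] = 9, b[3] = 15, b[4] = 18.
Since b[4] = b[1] = 18, the sequence is periodic with period 3.
So b[39] = b[1 + ((39-1) mod 3)] = b[3] = 15.

15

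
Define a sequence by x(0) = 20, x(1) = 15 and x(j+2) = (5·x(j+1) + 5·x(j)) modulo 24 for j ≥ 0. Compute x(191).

Listing terms: x(0) = 20,  x(1) = 15,  x(2) = 7,  x(3) = 14,  x(4) = 9,  x(5) = 19,  x(6) = 20,  x(7) = 3,  x(8) = 19,  x(9) = 14,  x(10) = 21,  x(11) = 7,  x(12) = 20,  x(13) = 15.
Since (x(12), x(13)) = (x(0), x(1)) = (20, 15) (two consecutive terms determine the rest), the sequence is periodic with period 12.
So x(191) = x(0 + ((191-0) mod 12)) = x(11) = 7.

7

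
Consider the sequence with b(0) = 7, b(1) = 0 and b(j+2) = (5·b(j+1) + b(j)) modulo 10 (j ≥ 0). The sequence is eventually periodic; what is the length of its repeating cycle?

b(0) = 7,  b(1) = 0,  b(2) = 7,  b(3) = 5,  b(4) = 2,  b(5) = 5,  b(6) = 7,  b(7) = 0.
The sequence repeats with period 6.

6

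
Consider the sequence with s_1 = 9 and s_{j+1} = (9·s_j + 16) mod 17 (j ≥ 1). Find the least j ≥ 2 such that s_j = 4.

5

Computing terms: s_1 = 9; s_2 = 12; s_3 = 5; s_4 = 10; s_5 = 4; s_6 = 1; s_7 = 8; s_8 = 3; s_9 = 9.
The sequence repeats with period 8.
The value 4 first appears (with j ≥ 2) at s_5.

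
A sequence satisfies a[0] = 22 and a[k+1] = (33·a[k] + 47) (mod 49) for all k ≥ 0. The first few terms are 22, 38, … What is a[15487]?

3

a[0] = 22; a[1] = 38; a[2] = 27; a[3] = 7; a[4] = 33; a[5] = 9; a[6] = 1; a[7] = 31; a[8] = 41; a[9] = 28; a[10] = 40; a[11] = 44; a[12] = 29; a[13] = 24; a[14] = 6; a[15] = 0; a[16] = 47; a[17] = 30; a[18] = 8; a[19] = 17; a[20] = 20; a[21] = 21; a[22] = 5; a[23] = 16; a[24] = 36; a[25] = 10; a[26] = 34; a[27] = 42; a[28] = 12; a[29] = 2; a[30] = 15; a[31] = 3; a[32] = 48; a[33] = 14; a[34] = 19; a[35] = 37; a[36] = 43; a[37] = 45; a[38] = 13; a[39] = 35; a[40] = 26; a[41] = 23; a[42] = 22.
Since a[42] = a[0] = 22, the sequence is periodic with period 42.
(15487 - 0) mod 42 = 31, so a[15487] = a[31] = 3.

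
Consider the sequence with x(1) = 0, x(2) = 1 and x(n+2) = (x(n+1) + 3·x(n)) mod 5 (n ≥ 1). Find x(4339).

We have x(1) = 0; x(2) = 1; x(3) = 1; x(4) = 4; x(5) = 2; x(6) = 4; x(7) = 0; x(8) = 2; x(9) = 2; x(10) = 3; x(11) = 4; x(12) = 3; x(13) = 0; x(14) = 4; x(15) = 4; x(16) = 1; x(17) = 3; x(18) = 1; x(19) = 0; x(20) = 3; x(21) = 3; x(22) = 2; x(23) = 1; x(24) = 2; x(25) = 0; x(26) = 1.
Since (x(25), x(26)) = (x(1), x(2)) = (0, 1) (two consecutive terms determine the rest), the sequence is periodic with period 24.
So x(4339) = x(1 + ((4339-1) mod 24)) = x(19) = 0.

0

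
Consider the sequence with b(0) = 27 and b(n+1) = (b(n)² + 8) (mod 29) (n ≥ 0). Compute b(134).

9

Computing terms: b(0) = 27, b(1) = 12, b(2) = 7, b(3) = 28, b(4) = 9, b(5) = 2, b(6) = 12.
Since b(6) = b(1) = 12, the sequence is eventually periodic: after a pre-period of length 1 it cycles with period 5.
For n ≥ 1, b(n) depends only on (n - 1) mod 5. (134 - 1) mod 5 = 3, so b(134) = b(4) = 9.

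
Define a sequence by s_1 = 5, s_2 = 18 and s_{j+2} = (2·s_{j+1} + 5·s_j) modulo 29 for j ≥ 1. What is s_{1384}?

25

We have s_1 = 5,  s_2 = 18,  s_3 = 3,  s_4 = 9,  s_5 = 4,  s_6 = 24,  s_7 = 10,  s_8 = 24,  s_9 = 11,  s_{10} = 26,  s_{11} = 20,  s_{12} = 25,  s_{13} = 5,  s_{14} = 19,  s_{15} = 5,  s_{16} = 18.
The sequence repeats with period 14.
So s_{1384} = s_{1 + ((1384-1) mod 14)} = s_{12} = 25.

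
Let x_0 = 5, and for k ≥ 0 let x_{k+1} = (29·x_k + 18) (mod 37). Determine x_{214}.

35

We have x_0 = 5, x_1 = 15, x_2 = 9, x_3 = 20, x_4 = 6, x_5 = 7, x_6 = 36, x_7 = 26, x_8 = 32, x_9 = 21, x_{10} = 35, x_{11} = 34, x_{12} = 5.
Since x_{12} = x_0 = 5, the sequence is periodic with period 12.
So x_{214} = x_{0 + ((214-0) mod 12)} = x_{10} = 35.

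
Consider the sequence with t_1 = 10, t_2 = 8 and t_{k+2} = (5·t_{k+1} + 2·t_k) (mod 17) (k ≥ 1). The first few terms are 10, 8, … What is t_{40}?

13

Computing terms: t_1 = 10; t_2 = 8; t_3 = 9; t_4 = 10; t_5 = 0; t_6 = 3; t_7 = 15; t_8 = 13; t_9 = 10; t_{10} = 8.
Since (t_9, t_{10}) = (t_1, t_2) = (10, 8) (two consecutive terms determine the rest), the sequence is periodic with period 8.
So t_{40} = t_{1 + ((40-1) mod 8)} = t_8 = 13.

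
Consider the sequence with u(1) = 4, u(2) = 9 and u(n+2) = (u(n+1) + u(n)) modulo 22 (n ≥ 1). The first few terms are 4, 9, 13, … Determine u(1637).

We have u(1) = 4, u(2) = 9, u(3) = 13, u(4) = 0, u(5) = 13, u(6) = 13, u(7) = 4, u(8) = 17, u(9) = 21, u(10) = 16, u(11) = 15, u(12) = 9, u(13) = 2, u(14) = 11, u(15) = 13, u(16) = 2, u(17) = 15, u(18) = 17, u(19) = 10, u(20) = 5, u(21) = 15, u(22) = 20, u(23) = 13, u(24) = 11, u(25) = 2, u(26) = 13, u(27) = 15, u(28) = 6, u(29) = 21, u(30) = 5, u(31) = 4, u(32) = 9.
The sequence repeats with period 30.
So u(1637) = u(1 + ((1637-1) mod 30)) = u(17) = 15.

15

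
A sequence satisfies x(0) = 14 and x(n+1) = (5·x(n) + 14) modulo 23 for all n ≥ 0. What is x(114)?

Listing terms: x(0) = 14, x(1) = 15, x(2) = 20, x(3) = 22, x(4) = 9, x(5) = 13, x(6) = 10, x(7) = 18, x(8) = 12, x(9) = 5, x(10) = 16, x(11) = 2, x(12) = 1, x(13) = 19, x(14) = 17, x(15) = 7, x(16) = 3, x(17) = 6, x(18) = 21, x(19) = 4, x(20) = 11, x(21) = 0, x(22) = 14.
The sequence repeats with period 22.
(114 - 0) mod 22 = 4, so x(114) = x(4) = 9.

9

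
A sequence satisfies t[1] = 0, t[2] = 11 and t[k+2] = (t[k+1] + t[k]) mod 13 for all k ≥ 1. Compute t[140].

11

We have t[1] = 0,  t[2] = 11,  t[3] = 11,  t[4] = 9,  t[5] = 7,  t[6] = 3,  t[7] = 10,  t[8] = 0,  t[9] = 10,  t[10] = 10,  t[11] = 7,  t[12] = 4,  t[13] = 11,  t[14] = 2,  t[15] = 0,  t[16] = 2,  t[17] = 2,  t[18] = 4,  t[19] = 6,  t[20] = 10,  t[21] = 3,  t[22] = 0,  t[23] = 3,  t[24] = 3,  t[25] = 6,  t[26] = 9,  t[27] = 2,  t[28] = 11,  t[29] = 0,  t[30] = 11.
The sequence repeats with period 28.
So t[140] = t[1 + ((140-1) mod 28)] = t[28] = 11.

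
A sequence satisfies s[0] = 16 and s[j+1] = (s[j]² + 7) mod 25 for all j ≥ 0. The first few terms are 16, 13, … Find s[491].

We have s[0] = 16, s[1] = 13, s[2] = 1, s[3] = 8, s[4] = 21, s[5] = 23, s[6] = 11, s[7] = 3, s[8] = 16.
Since s[8] = s[0] = 16, the sequence is periodic with period 8.
So s[491] = s[0 + ((491-0) mod 8)] = s[3] = 8.

8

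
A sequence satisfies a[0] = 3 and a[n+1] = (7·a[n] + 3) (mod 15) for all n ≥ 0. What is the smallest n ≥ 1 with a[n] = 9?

a[0] = 3, a[1] = 9, a[2] = 6, a[3] = 0, a[4] = 3.
The sequence repeats with period 4.
The value 9 first appears (with n ≥ 1) at a[1].

1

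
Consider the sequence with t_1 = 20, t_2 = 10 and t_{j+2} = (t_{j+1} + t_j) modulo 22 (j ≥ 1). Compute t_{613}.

Computing terms: t_1 = 20, t_2 = 10, t_3 = 8, t_4 = 18, t_5 = 4, t_6 = 0, t_7 = 4, t_8 = 4, t_9 = 8, t_{10} = 12, t_{11} = 20, t_{12} = 10.
The sequence repeats with period 10.
(613 - 1) mod 10 = 2, so t_{613} = t_3 = 8.

8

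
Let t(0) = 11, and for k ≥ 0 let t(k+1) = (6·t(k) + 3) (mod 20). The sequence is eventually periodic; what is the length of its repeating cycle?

5

We have t(0) = 11; t(1) = 9; t(2) = 17; t(3) = 5; t(4) = 13; t(5) = 1; t(6) = 9.
Since t(6) = t(1) = 9, the sequence is eventually periodic: after a pre-period of length 1 it cycles with period 5.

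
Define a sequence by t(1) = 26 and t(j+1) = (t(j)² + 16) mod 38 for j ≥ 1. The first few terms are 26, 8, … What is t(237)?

22

We have t(1) = 26, t(2) = 8, t(3) = 4, t(4) = 32, t(5) = 14, t(6) = 22, t(7) = 6, t(8) = 14.
Since t(8) = t(5) = 14, the sequence is eventually periodic: after a pre-period of length 4 it cycles with period 3.
For j ≥ 5, t(j) depends only on (j - 5) mod 3. (237 - 5) mod 3 = 1, so t(237) = t(6) = 22.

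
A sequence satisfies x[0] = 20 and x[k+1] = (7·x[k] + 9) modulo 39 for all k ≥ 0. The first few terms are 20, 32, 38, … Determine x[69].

8

Listing terms: x[0] = 20; x[1] = 32; x[2] = 38; x[3] = 2; x[4] = 23; x[5] = 14; x[6] = 29; x[7] = 17; x[8] = 11; x[9] = 8; x[10] = 26; x[11] = 35; x[12] = 20.
Since x[12] = x[0] = 20, the sequence is periodic with period 12.
So x[69] = x[0 + ((69-0) mod 12)] = x[9] = 8.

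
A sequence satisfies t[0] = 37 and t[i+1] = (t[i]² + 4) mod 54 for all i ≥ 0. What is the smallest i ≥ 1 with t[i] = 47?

2

Listing terms: t[0] = 37, t[1] = 23, t[2] = 47, t[3] = 53, t[4] = 5, t[5] = 29, t[6] = 35, t[7] = 41, t[8] = 11, t[9] = 17, t[10] = 23.
Since t[10] = t[1] = 23, the sequence is eventually periodic: after a pre-period of length 1 it cycles with period 9.
The value 47 first appears (with i ≥ 1) at t[2].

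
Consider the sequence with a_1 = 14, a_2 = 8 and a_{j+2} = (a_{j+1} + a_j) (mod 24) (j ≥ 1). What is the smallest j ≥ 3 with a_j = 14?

Computing terms: a_1 = 14, a_2 = 8, a_3 = 22, a_4 = 6, a_5 = 4, a_6 = 10, a_7 = 14, a_8 = 0, a_9 = 14, a_{10} = 14, a_{11} = 4, a_{12} = 18, a_{13} = 22, a_{14} = 16, a_{15} = 14, a_{16} = 6, a_{17} = 20, a_{18} = 2, a_{19} = 22, a_{20} = 0, a_{21} = 22, a_{22} = 22, a_{23} = 20, a_{24} = 18, a_{25} = 14, a_{26} = 8.
Since (a_{25}, a_{26}) = (a_1, a_2) = (14, 8) (two consecutive terms determine the rest), the sequence is periodic with period 24.
The value 14 first appears (with j ≥ 3) at a_7.

7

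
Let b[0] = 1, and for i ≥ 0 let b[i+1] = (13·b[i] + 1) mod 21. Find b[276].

1

We have b[0] = 1, b[1] = 14, b[2] = 15, b[3] = 7, b[4] = 8, b[5] = 0, b[6] = 1.
Since b[6] = b[0] = 1, the sequence is periodic with period 6.
So b[276] = b[0 + ((276-0) mod 6)] = b[0] = 1.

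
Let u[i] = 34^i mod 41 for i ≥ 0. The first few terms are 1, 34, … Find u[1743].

We have u[0] = 1; u[1] = 34; u[2] = 8; u[3] = 26; u[4] = 23; u[5] = 3; u[6] = 20; u[7] = 24; u[8] = 37; u[9] = 28; u[10] = 9; u[11] = 19; u[12] = 31; u[13] = 29; u[14] = 2; u[15] = 27; u[16] = 16; u[17] = 11; u[18] = 5; u[19] = 6; u[20] = 40; u[21] = 7; u[22] = 33; u[23] = 15; u[24] = 18; u[25] = 38; u[26] = 21; u[27] = 17; u[28] = 4; u[29] = 13; u[30] = 32; u[31] = 22; u[32] = 10; u[33] = 12; u[34] = 39; u[35] = 14; u[36] = 25; u[37] = 30; u[38] = 36; u[39] = 35; u[40] = 1.
Since u[40] = u[0] = 1, the sequence is periodic with period 40.
So u[1743] = u[0 + ((1743-0) mod 40)] = u[23] = 15.

15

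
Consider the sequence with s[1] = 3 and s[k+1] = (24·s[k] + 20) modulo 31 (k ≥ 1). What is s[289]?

19

We have s[1] = 3; s[2] = 30; s[3] = 27; s[4] = 17; s[5] = 25; s[6] = 0; s[7] = 20; s[8] = 4; s[9] = 23; s[10] = 14; s[11] = 15; s[12] = 8; s[13] = 26; s[14] = 24; s[15] = 7; s[16] = 2; s[17] = 6; s[18] = 9; s[19] = 19; s[20] = 11; s[21] = 5; s[22] = 16; s[23] = 1; s[24] = 13; s[25] = 22; s[26] = 21; s[27] = 28; s[28] = 10; s[29] = 12; s[30] = 29; s[31] = 3.
Since s[31] = s[1] = 3, the sequence is periodic with period 30.
So s[289] = s[1 + ((289-1) mod 30)] = s[19] = 19.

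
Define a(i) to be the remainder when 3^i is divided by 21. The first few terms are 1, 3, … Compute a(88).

18

a(0) = 1, a(1) = 3, a(2) = 9, a(3) = 6, a(4) = 18, a(5) = 12, a(6) = 15, a(7) = 3.
Since a(7) = a(1) = 3, the sequence is eventually periodic: after a pre-period of length 1 it cycles with period 6.
For i ≥ 1, a(i) depends only on (i - 1) mod 6. (88 - 1) mod 6 = 3, so a(88) = a(4) = 18.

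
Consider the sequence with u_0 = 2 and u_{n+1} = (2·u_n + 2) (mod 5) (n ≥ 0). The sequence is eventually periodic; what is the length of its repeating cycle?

u_0 = 2,  u_1 = 1,  u_2 = 4,  u_3 = 0,  u_4 = 2.
Since u_4 = u_0 = 2, the sequence is periodic with period 4.

4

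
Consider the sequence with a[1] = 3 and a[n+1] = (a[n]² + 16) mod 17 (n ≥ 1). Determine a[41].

14

Computing terms: a[1] = 3; a[2] = 8; a[3] = 12; a[4] = 7; a[5] = 14; a[6] = 8.
Since a[6] = a[2] = 8, the sequence is eventually periodic: after a pre-period of length 1 it cycles with period 4.
For n ≥ 2, a[n] depends only on (n - 2) mod 4. (41 - 2) mod 4 = 3, so a[41] = a[5] = 14.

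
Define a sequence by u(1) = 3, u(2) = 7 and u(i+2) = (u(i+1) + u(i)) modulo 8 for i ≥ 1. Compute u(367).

7

u(1) = 3, u(2) = 7, u(3) = 2, u(4) = 1, u(5) = 3, u(6) = 4, u(7) = 7, u(8) = 3, u(9) = 2, u(10) = 5, u(11) = 7, u(12) = 4, u(13) = 3, u(14) = 7.
Since (u(13), u(14)) = (u(1), u(2)) = (3, 7) (two consecutive terms determine the rest), the sequence is periodic with period 12.
(367 - 1) mod 12 = 6, so u(367) = u(7) = 7.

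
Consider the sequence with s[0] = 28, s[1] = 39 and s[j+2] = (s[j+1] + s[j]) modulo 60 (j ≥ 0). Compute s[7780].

Listing terms: s[0] = 28, s[1] = 39, s[2] = 7, s[3] = 46, s[4] = 53, s[5] = 39, s[6] = 32, s[7] = 11, s[8] = 43, s[9] = 54, s[10] = 37, s[11] = 31, s[12] = 8, s[13] = 39, s[14] = 47, s[15] = 26, s[16] = 13, s[17] = 39, s[18] = 52, s[19] = 31, s[20] = 23, s[21] = 54, s[22] = 17, s[23] = 11, s[24] = 28, s[25] = 39.
Since (s[24], s[25]) = (s[0], s[1]) = (28, 39) (two consecutive terms determine the rest), the sequence is periodic with period 24.
So s[7780] = s[0 + ((7780-0) mod 24)] = s[4] = 53.

53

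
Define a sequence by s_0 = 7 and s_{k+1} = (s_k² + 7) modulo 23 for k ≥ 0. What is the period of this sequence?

4

Computing terms: s_0 = 7,  s_1 = 10,  s_2 = 15,  s_3 = 2,  s_4 = 11,  s_5 = 13,  s_6 = 15.
Since s_6 = s_2 = 15, the sequence is eventually periodic: after a pre-period of length 2 it cycles with period 4.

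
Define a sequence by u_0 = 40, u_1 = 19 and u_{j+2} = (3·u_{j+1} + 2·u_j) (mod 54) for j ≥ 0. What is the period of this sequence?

36

u_0 = 40; u_1 = 19; u_2 = 29; u_3 = 17; u_4 = 1; u_5 = 37; u_6 = 5; u_7 = 35; u_8 = 7; u_9 = 37; u_{10} = 17; u_{11} = 17; u_{12} = 31; u_{13} = 19; u_{14} = 11; u_{15} = 17; u_{16} = 19; u_{17} = 37; u_{18} = 41; u_{19} = 35; u_{20} = 25; u_{21} = 37; u_{22} = 53; u_{23} = 17; u_{24} = 49; u_{25} = 19; u_{26} = 47; u_{27} = 17; u_{28} = 37; u_{29} = 37; u_{30} = 23; u_{31} = 35; u_{32} = 43; u_{33} = 37; u_{34} = 35; u_{35} = 17; u_{36} = 13; u_{37} = 19; u_{38} = 29.
Since (u_{37}, u_{38}) = (u_1, u_2) = (19, 29) (two consecutive terms determine the rest), the sequence is eventually periodic: after a pre-period of length 1 it cycles with period 36.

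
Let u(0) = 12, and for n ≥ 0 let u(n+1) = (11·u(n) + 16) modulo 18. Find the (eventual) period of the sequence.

6

u(0) = 12,  u(1) = 4,  u(2) = 6,  u(3) = 10,  u(4) = 0,  u(5) = 16,  u(6) = 12.
Since u(6) = u(0) = 12, the sequence is periodic with period 6.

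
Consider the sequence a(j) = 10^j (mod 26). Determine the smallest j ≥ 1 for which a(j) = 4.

5

We have a(0) = 1, a(1) = 10, a(2) = 22, a(3) = 12, a(4) = 16, a(5) = 4, a(6) = 14, a(7) = 10.
Since a(7) = a(1) = 10, the sequence is eventually periodic: after a pre-period of length 1 it cycles with period 6.
The value 4 first appears (with j ≥ 1) at a(5).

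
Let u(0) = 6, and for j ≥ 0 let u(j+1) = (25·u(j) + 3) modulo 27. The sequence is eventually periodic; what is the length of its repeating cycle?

u(0) = 6, u(1) = 18, u(2) = 21, u(3) = 15, u(4) = 0, u(5) = 3, u(6) = 24, u(7) = 9, u(8) = 12, u(9) = 6.
Since u(9) = u(0) = 6, the sequence is periodic with period 9.

9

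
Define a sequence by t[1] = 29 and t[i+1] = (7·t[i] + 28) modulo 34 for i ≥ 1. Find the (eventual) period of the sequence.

16

We have t[1] = 29,  t[2] = 27,  t[3] = 13,  t[4] = 17,  t[5] = 11,  t[6] = 3,  t[7] = 15,  t[8] = 31,  t[9] = 7,  t[10] = 9,  t[11] = 23,  t[12] = 19,  t[13] = 25,  t[14] = 33,  t[15] = 21,  t[16] = 5,  t[17] = 29.
The sequence repeats with period 16.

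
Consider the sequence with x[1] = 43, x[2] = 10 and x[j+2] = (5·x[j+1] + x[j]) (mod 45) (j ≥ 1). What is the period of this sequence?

8

Listing terms: x[1] = 43; x[2] = 10; x[3] = 3; x[4] = 25; x[5] = 38; x[6] = 35; x[7] = 33; x[8] = 20; x[9] = 43; x[10] = 10.
Since (x[9], x[10]) = (x[1], x[2]) = (43, 10) (two consecutive terms determine the rest), the sequence is periodic with period 8.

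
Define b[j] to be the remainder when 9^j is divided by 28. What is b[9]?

Listing terms: b[0] = 1,  b[1] = 9,  b[2] = 25,  b[3] = 1.
The sequence repeats with period 3.
So b[9] = b[0 + ((9-0) mod 3)] = b[0] = 1.

1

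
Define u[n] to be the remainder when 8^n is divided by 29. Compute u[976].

u[1] = 8, u[2] = 6, u[3] = 19, u[4] = 7, u[5] = 27, u[6] = 13, u[7] = 17, u[8] = 20, u[9] = 15, u[10] = 4, u[11] = 3, u[12] = 24, u[13] = 18, u[14] = 28, u[15] = 21, u[16] = 23, u[17] = 10, u[18] = 22, u[19] = 2, u[20] = 16, u[21] = 12, u[22] = 9, u[23] = 14, u[24] = 25, u[25] = 26, u[26] = 5, u[27] = 11, u[28] = 1, u[29] = 8.
Since u[29] = u[1] = 8, the sequence is periodic with period 28.
(976 - 1) mod 28 = 23, so u[976] = u[24] = 25.

25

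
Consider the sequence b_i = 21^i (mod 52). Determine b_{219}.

We have b_1 = 21,  b_2 = 25,  b_3 = 5,  b_4 = 1,  b_5 = 21.
The sequence repeats with period 4.
So b_{219} = b_{1 + ((219-1) mod 4)} = b_3 = 5.

5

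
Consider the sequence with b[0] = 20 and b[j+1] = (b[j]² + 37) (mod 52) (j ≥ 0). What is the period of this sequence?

Computing terms: b[0] = 20, b[1] = 21, b[2] = 10, b[3] = 33, b[4] = 34, b[5] = 49, b[6] = 46, b[7] = 21.
Since b[7] = b[1] = 21, the sequence is eventually periodic: after a pre-period of length 1 it cycles with period 6.

6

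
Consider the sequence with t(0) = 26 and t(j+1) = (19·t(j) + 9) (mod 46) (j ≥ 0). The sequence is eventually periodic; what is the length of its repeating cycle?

Computing terms: t(0) = 26; t(1) = 43; t(2) = 44; t(3) = 17; t(4) = 10; t(5) = 15; t(6) = 18; t(7) = 29; t(8) = 8; t(9) = 23; t(10) = 32; t(11) = 19; t(12) = 2; t(13) = 1; t(14) = 28; t(15) = 35; t(16) = 30; t(17) = 27; t(18) = 16; t(19) = 37; t(20) = 22; t(21) = 13; t(22) = 26.
Since t(22) = t(0) = 26, the sequence is periodic with period 22.

22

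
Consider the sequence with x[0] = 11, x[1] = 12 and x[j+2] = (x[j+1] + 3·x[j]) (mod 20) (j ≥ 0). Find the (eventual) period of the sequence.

Computing terms: x[0] = 11, x[1] = 12, x[2] = 5, x[3] = 1, x[4] = 16, x[5] = 19, x[6] = 7, x[7] = 4, x[8] = 5, x[9] = 17, x[10] = 12, x[11] = 3, x[12] = 19, x[13] = 8, x[14] = 5, x[15] = 9, x[16] = 4, x[17] = 11, x[18] = 3, x[19] = 16, x[20] = 5, x[21] = 13, x[22] = 8, x[23] = 7, x[24] = 11, x[25] = 12.
The sequence repeats with period 24.

24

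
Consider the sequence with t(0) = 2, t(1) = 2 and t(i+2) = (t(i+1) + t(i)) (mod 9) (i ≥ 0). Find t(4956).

Listing terms: t(0) = 2, t(1) = 2, t(2) = 4, t(3) = 6, t(4) = 1, t(5) = 7, t(6) = 8, t(7) = 6, t(8) = 5, t(9) = 2, t(10) = 7, t(11) = 0, t(12) = 7, t(13) = 7, t(14) = 5, t(15) = 3, t(16) = 8, t(17) = 2, t(18) = 1, t(19) = 3, t(20) = 4, t(21) = 7, t(22) = 2, t(23) = 0, t(24) = 2, t(25) = 2.
The sequence repeats with period 24.
So t(4956) = t(0 + ((4956-0) mod 24)) = t(12) = 7.

7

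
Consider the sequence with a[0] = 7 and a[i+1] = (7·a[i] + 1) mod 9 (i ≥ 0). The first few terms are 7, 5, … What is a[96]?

We have a[0] = 7, a[1] = 5, a[2] = 0, a[3] = 1, a[4] = 8, a[5] = 3, a[6] = 4, a[7] = 2, a[8] = 6, a[9] = 7.
Since a[9] = a[0] = 7, the sequence is periodic with period 9.
(96 - 0) mod 9 = 6, so a[96] = a[6] = 4.

4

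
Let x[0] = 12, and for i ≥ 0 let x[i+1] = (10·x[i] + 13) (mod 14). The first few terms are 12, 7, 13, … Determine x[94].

x[0] = 12,  x[1] = 7,  x[2] = 13,  x[3] = 3,  x[4] = 1,  x[5] = 9,  x[6] = 5,  x[7] = 7.
Since x[7] = x[1] = 7, the sequence is eventually periodic: after a pre-period of length 1 it cycles with period 6.
For i ≥ 1, x[i] depends only on (i - 1) mod 6. (94 - 1) mod 6 = 3, so x[94] = x[4] = 1.

1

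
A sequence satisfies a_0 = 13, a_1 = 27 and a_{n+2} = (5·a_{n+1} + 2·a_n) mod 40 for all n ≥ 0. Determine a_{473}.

Listing terms: a_0 = 13,  a_1 = 27,  a_2 = 1,  a_3 = 19,  a_4 = 17,  a_5 = 3,  a_6 = 9,  a_7 = 11,  a_8 = 33,  a_9 = 27,  a_{10} = 1.
Since (a_9, a_{10}) = (a_1, a_2) = (27, 1) (two consecutive terms determine the rest), the sequence is eventually periodic: after a pre-period of length 1 it cycles with period 8.
For n ≥ 1, a_n depends only on (n - 1) mod 8. (473 - 1) mod 8 = 0, so a_{473} = a_1 = 27.

27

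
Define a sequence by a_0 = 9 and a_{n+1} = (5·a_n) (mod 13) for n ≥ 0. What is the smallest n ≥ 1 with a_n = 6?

1

a_0 = 9; a_1 = 6; a_2 = 4; a_3 = 7; a_4 = 9.
The sequence repeats with period 4.
The value 6 first appears (with n ≥ 1) at a_1.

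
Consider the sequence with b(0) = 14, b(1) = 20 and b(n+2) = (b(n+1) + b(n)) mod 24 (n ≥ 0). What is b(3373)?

4

b(0) = 14, b(1) = 20, b(2) = 10, b(3) = 6, b(4) = 16, b(5) = 22, b(6) = 14, b(7) = 12, b(8) = 2, b(9) = 14, b(10) = 16, b(11) = 6, b(12) = 22, b(13) = 4, b(14) = 2, b(15) = 6, b(16) = 8, b(17) = 14, b(18) = 22, b(19) = 12, b(20) = 10, b(21) = 22, b(22) = 8, b(23) = 6, b(24) = 14, b(25) = 20.
Since (b(24), b(25)) = (b(0), b(1)) = (14, 20) (two consecutive terms determine the rest), the sequence is periodic with period 24.
So b(3373) = b(0 + ((3373-0) mod 24)) = b(13) = 4.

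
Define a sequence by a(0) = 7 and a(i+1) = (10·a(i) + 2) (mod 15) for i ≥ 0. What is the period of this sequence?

3

a(0) = 7; a(1) = 12; a(2) = 2; a(3) = 7.
The sequence repeats with period 3.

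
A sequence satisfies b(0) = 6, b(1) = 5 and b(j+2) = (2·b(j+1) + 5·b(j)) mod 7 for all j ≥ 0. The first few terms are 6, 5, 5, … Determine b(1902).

1

Listing terms: b(0) = 6, b(1) = 5, b(2) = 5, b(3) = 0, b(4) = 4, b(5) = 1, b(6) = 1, b(7) = 0, b(8) = 5, b(9) = 3, b(10) = 3, b(11) = 0, b(12) = 1, b(13) = 2, b(14) = 2, b(15) = 0, b(16) = 3, b(17) = 6, b(18) = 6, b(19) = 0, b(20) = 2, b(21) = 4, b(22) = 4, b(23) = 0, b(24) = 6, b(25) = 5.
The sequence repeats with period 24.
So b(1902) = b(0 + ((1902-0) mod 24)) = b(6) = 1.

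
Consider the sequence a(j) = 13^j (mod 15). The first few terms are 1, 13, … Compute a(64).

1

a(0) = 1; a(1) = 13; a(2) = 4; a(3) = 7; a(4) = 1.
Since a(4) = a(0) = 1, the sequence is periodic with period 4.
(64 - 0) mod 4 = 0, so a(64) = a(0) = 1.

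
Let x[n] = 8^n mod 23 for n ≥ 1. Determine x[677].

Computing terms: x[1] = 8,  x[2] = 18,  x[3] = 6,  x[4] = 2,  x[5] = 16,  x[6] = 13,  x[7] = 12,  x[8] = 4,  x[9] = 9,  x[10] = 3,  x[11] = 1,  x[12] = 8.
The sequence repeats with period 11.
So x[677] = x[1 + ((677-1) mod 11)] = x[6] = 13.

13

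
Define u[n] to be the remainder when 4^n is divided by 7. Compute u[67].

u[1] = 4, u[2] = 2, u[3] = 1, u[4] = 4.
Since u[4] = u[1] = 4, the sequence is periodic with period 3.
(67 - 1) mod 3 = 0, so u[67] = u[1] = 4.

4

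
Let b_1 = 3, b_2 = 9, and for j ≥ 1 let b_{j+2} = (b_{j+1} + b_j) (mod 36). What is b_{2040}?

6

Computing terms: b_1 = 3,  b_2 = 9,  b_3 = 12,  b_4 = 21,  b_5 = 33,  b_6 = 18,  b_7 = 15,  b_8 = 33,  b_9 = 12,  b_{10} = 9,  b_{11} = 21,  b_{12} = 30,  b_{13} = 15,  b_{14} = 9,  b_{15} = 24,  b_{16} = 33,  b_{17} = 21,  b_{18} = 18,  b_{19} = 3,  b_{20} = 21,  b_{21} = 24,  b_{22} = 9,  b_{23} = 33,  b_{24} = 6,  b_{25} = 3,  b_{26} = 9.
The sequence repeats with period 24.
(2040 - 1) mod 24 = 23, so b_{2040} = b_{24} = 6.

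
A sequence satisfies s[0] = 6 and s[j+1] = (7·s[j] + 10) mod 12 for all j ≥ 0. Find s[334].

10

We have s[0] = 6, s[1] = 4, s[2] = 2, s[3] = 0, s[4] = 10, s[5] = 8, s[6] = 6.
The sequence repeats with period 6.
(334 - 0) mod 6 = 4, so s[334] = s[4] = 10.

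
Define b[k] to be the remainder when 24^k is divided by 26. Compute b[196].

We have b[0] = 1,  b[1] = 24,  b[2] = 4,  b[3] = 18,  b[4] = 16,  b[5] = 20,  b[6] = 12,  b[7] = 2,  b[8] = 22,  b[9] = 8,  b[10] = 10,  b[11] = 6,  b[12] = 14,  b[13] = 24.
Since b[13] = b[1] = 24, the sequence is eventually periodic: after a pre-period of length 1 it cycles with period 12.
For k ≥ 1, b[k] depends only on (k - 1) mod 12. (196 - 1) mod 12 = 3, so b[196] = b[4] = 16.

16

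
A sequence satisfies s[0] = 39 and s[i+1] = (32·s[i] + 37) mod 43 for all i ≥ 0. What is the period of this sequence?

14

s[0] = 39; s[1] = 38; s[2] = 6; s[3] = 14; s[4] = 12; s[5] = 34; s[6] = 7; s[7] = 3; s[8] = 4; s[9] = 36; s[10] = 28; s[11] = 30; s[12] = 8; s[13] = 35; s[14] = 39.
The sequence repeats with period 14.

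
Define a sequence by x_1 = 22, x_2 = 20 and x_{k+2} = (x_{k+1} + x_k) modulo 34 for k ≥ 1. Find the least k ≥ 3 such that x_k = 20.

10

x_1 = 22, x_2 = 20, x_3 = 8, x_4 = 28, x_5 = 2, x_6 = 30, x_7 = 32, x_8 = 28, x_9 = 26, x_{10} = 20, x_{11} = 12, x_{12} = 32, x_{13} = 10, x_{14} = 8, x_{15} = 18, x_{16} = 26, x_{17} = 10, x_{18} = 2, x_{19} = 12, x_{20} = 14, x_{21} = 26, x_{22} = 6, x_{23} = 32, x_{24} = 4, x_{25} = 2, x_{26} = 6, x_{27} = 8, x_{28} = 14, x_{29} = 22, x_{30} = 2, x_{31} = 24, x_{32} = 26, x_{33} = 16, x_{34} = 8, x_{35} = 24, x_{36} = 32, x_{37} = 22, x_{38} = 20.
Since (x_{37}, x_{38}) = (x_1, x_2) = (22, 20) (two consecutive terms determine the rest), the sequence is periodic with period 36.
The value 20 first appears (with k ≥ 3) at x_{10}.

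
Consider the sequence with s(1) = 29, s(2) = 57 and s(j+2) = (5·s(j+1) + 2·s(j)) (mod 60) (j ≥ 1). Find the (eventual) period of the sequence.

24

We have s(1) = 29, s(2) = 57, s(3) = 43, s(4) = 29, s(5) = 51, s(6) = 13, s(7) = 47, s(8) = 21, s(9) = 19, s(10) = 17, s(11) = 3, s(12) = 49, s(13) = 11, s(14) = 33, s(15) = 7, s(16) = 41, s(17) = 39, s(18) = 37, s(19) = 23, s(20) = 9, s(21) = 31, s(22) = 53, s(23) = 27, s(24) = 1, s(25) = 59, s(26) = 57, s(27) = 43.
Since (s(26), s(27)) = (s(2), s(3)) = (57, 43) (two consecutive terms determine the rest), the sequence is eventually periodic: after a pre-period of length 1 it cycles with period 24.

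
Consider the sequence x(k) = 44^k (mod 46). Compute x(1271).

28

x(1) = 44,  x(2) = 4,  x(3) = 38,  x(4) = 16,  x(5) = 14,  x(6) = 18,  x(7) = 10,  x(8) = 26,  x(9) = 40,  x(10) = 12,  x(11) = 22,  x(12) = 2,  x(13) = 42,  x(14) = 8,  x(15) = 30,  x(16) = 32,  x(17) = 28,  x(18) = 36,  x(19) = 20,  x(20) = 6,  x(21) = 34,  x(22) = 24,  x(23) = 44.
The sequence repeats with period 22.
So x(1271) = x(1 + ((1271-1) mod 22)) = x(17) = 28.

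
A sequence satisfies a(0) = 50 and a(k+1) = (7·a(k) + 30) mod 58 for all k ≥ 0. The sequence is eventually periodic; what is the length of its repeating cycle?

7

Listing terms: a(0) = 50,  a(1) = 32,  a(2) = 22,  a(3) = 10,  a(4) = 42,  a(5) = 34,  a(6) = 36,  a(7) = 50.
Since a(7) = a(0) = 50, the sequence is periodic with period 7.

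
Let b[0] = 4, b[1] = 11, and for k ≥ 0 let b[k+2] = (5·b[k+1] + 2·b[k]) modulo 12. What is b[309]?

1

Listing terms: b[0] = 4; b[1] = 11; b[2] = 3; b[3] = 1; b[4] = 11; b[5] = 9; b[6] = 7; b[7] = 5; b[8] = 3; b[9] = 1.
Since (b[8], b[9]) = (b[2], b[3]) = (3, 1) (two consecutive terms determine the rest), the sequence is eventually periodic: after a pre-period of length 2 it cycles with period 6.
For k ≥ 2, b[k] depends only on (k - 2) mod 6. (309 - 2) mod 6 = 1, so b[309] = b[3] = 1.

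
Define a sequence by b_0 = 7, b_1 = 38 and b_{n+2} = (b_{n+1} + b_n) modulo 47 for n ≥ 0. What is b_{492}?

b_0 = 7, b_1 = 38, b_2 = 45, b_3 = 36, b_4 = 34, b_5 = 23, b_6 = 10, b_7 = 33, b_8 = 43, b_9 = 29, b_{10} = 25, b_{11} = 7, b_{12} = 32, b_{13} = 39, b_{14} = 24, b_{15} = 16, b_{16} = 40, b_{17} = 9, b_{18} = 2, b_{19} = 11, b_{20} = 13, b_{21} = 24, b_{22} = 37, b_{23} = 14, b_{24} = 4, b_{25} = 18, b_{26} = 22, b_{27} = 40, b_{28} = 15, b_{29} = 8, b_{30} = 23, b_{31} = 31, b_{32} = 7, b_{33} = 38.
The sequence repeats with period 32.
(492 - 0) mod 32 = 12, so b_{492} = b_{12} = 32.

32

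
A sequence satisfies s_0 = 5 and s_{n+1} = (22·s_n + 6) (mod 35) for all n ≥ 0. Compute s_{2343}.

We have s_0 = 5,  s_1 = 11,  s_2 = 3,  s_3 = 2,  s_4 = 15,  s_5 = 21,  s_6 = 13,  s_7 = 12,  s_8 = 25,  s_9 = 31,  s_{10} = 23,  s_{11} = 22,  s_{12} = 0,  s_{13} = 6,  s_{14} = 33,  s_{15} = 32,  s_{16} = 10,  s_{17} = 16,  s_{18} = 8,  s_{19} = 7,  s_{20} = 20,  s_{21} = 26,  s_{22} = 18,  s_{23} = 17,  s_{24} = 30,  s_{25} = 1,  s_{26} = 28,  s_{27} = 27,  s_{28} = 5.
The sequence repeats with period 28.
So s_{2343} = s_{0 + ((2343-0) mod 28)} = s_{19} = 7.

7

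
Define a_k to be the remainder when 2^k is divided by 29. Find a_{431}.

18

We have a_0 = 1,  a_1 = 2,  a_2 = 4,  a_3 = 8,  a_4 = 16,  a_5 = 3,  a_6 = 6,  a_7 = 12,  a_8 = 24,  a_9 = 19,  a_{10} = 9,  a_{11} = 18,  a_{12} = 7,  a_{13} = 14,  a_{14} = 28,  a_{15} = 27,  a_{16} = 25,  a_{17} = 21,  a_{18} = 13,  a_{19} = 26,  a_{20} = 23,  a_{21} = 17,  a_{22} = 5,  a_{23} = 10,  a_{24} = 20,  a_{25} = 11,  a_{26} = 22,  a_{27} = 15,  a_{28} = 1.
Since a_{28} = a_0 = 1, the sequence is periodic with period 28.
So a_{431} = a_{0 + ((431-0) mod 28)} = a_{11} = 18.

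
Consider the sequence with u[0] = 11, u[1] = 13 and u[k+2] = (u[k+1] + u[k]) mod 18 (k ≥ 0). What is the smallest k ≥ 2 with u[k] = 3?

u[0] = 11,  u[1] = 13,  u[2] = 6,  u[3] = 1,  u[4] = 7,  u[5] = 8,  u[6] = 15,  u[7] = 5,  u[8] = 2,  u[9] = 7,  u[10] = 9,  u[11] = 16,  u[12] = 7,  u[13] = 5,  u[14] = 12,  u[15] = 17,  u[16] = 11,  u[17] = 10,  u[18] = 3,  u[19] = 13,  u[20] = 16,  u[21] = 11,  u[22] = 9,  u[23] = 2,  u[24] = 11,  u[25] = 13.
Since (u[24], u[25]) = (u[0], u[1]) = (11, 13) (two consecutive terms determine the rest), the sequence is periodic with period 24.
The value 3 first appears (with k ≥ 2) at u[18].

18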